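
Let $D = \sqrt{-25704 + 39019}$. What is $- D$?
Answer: $- \sqrt{13315} \approx -115.39$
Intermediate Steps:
$D = \sqrt{13315} \approx 115.39$
$- D = - \sqrt{13315}$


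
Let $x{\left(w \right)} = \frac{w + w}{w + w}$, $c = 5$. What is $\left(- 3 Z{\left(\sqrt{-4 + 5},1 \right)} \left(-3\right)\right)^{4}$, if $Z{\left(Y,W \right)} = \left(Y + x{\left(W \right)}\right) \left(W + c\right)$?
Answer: $136048896$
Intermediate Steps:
$x{\left(w \right)} = 1$ ($x{\left(w \right)} = \frac{2 w}{2 w} = 2 w \frac{1}{2 w} = 1$)
$Z{\left(Y,W \right)} = \left(1 + Y\right) \left(5 + W\right)$ ($Z{\left(Y,W \right)} = \left(Y + 1\right) \left(W + 5\right) = \left(1 + Y\right) \left(5 + W\right)$)
$\left(- 3 Z{\left(\sqrt{-4 + 5},1 \right)} \left(-3\right)\right)^{4} = \left(- 3 \left(5 + 1 + 5 \sqrt{-4 + 5} + 1 \sqrt{-4 + 5}\right) \left(-3\right)\right)^{4} = \left(- 3 \left(5 + 1 + 5 \sqrt{1} + 1 \sqrt{1}\right) \left(-3\right)\right)^{4} = \left(- 3 \left(5 + 1 + 5 \cdot 1 + 1 \cdot 1\right) \left(-3\right)\right)^{4} = \left(- 3 \left(5 + 1 + 5 + 1\right) \left(-3\right)\right)^{4} = \left(\left(-3\right) 12 \left(-3\right)\right)^{4} = \left(\left(-36\right) \left(-3\right)\right)^{4} = 108^{4} = 136048896$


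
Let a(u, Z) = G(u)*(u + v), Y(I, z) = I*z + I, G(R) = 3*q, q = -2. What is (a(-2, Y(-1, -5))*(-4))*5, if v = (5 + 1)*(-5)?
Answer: -3840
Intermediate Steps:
G(R) = -6 (G(R) = 3*(-2) = -6)
Y(I, z) = I + I*z
v = -30 (v = 6*(-5) = -30)
a(u, Z) = 180 - 6*u (a(u, Z) = -6*(u - 30) = -6*(-30 + u) = 180 - 6*u)
(a(-2, Y(-1, -5))*(-4))*5 = ((180 - 6*(-2))*(-4))*5 = ((180 + 12)*(-4))*5 = (192*(-4))*5 = -768*5 = -3840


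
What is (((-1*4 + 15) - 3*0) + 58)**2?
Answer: 4761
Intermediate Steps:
(((-1*4 + 15) - 3*0) + 58)**2 = (((-4 + 15) + 0) + 58)**2 = ((11 + 0) + 58)**2 = (11 + 58)**2 = 69**2 = 4761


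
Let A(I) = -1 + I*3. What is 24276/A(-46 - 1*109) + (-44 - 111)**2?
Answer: 5585687/233 ≈ 23973.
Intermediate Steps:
A(I) = -1 + 3*I
24276/A(-46 - 1*109) + (-44 - 111)**2 = 24276/(-1 + 3*(-46 - 1*109)) + (-44 - 111)**2 = 24276/(-1 + 3*(-46 - 109)) + (-155)**2 = 24276/(-1 + 3*(-155)) + 24025 = 24276/(-1 - 465) + 24025 = 24276/(-466) + 24025 = 24276*(-1/466) + 24025 = -12138/233 + 24025 = 5585687/233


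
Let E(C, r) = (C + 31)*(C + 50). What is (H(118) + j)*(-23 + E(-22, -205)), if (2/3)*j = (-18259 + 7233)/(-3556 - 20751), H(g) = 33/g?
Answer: 630604857/2868226 ≈ 219.86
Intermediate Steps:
E(C, r) = (31 + C)*(50 + C)
j = 16539/24307 (j = 3*((-18259 + 7233)/(-3556 - 20751))/2 = 3*(-11026/(-24307))/2 = 3*(-11026*(-1/24307))/2 = (3/2)*(11026/24307) = 16539/24307 ≈ 0.68042)
(H(118) + j)*(-23 + E(-22, -205)) = (33/118 + 16539/24307)*(-23 + (1550 + (-22)² + 81*(-22))) = (33*(1/118) + 16539/24307)*(-23 + (1550 + 484 - 1782)) = (33/118 + 16539/24307)*(-23 + 252) = (2753733/2868226)*229 = 630604857/2868226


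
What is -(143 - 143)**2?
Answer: 0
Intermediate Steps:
-(143 - 143)**2 = -1*0**2 = -1*0 = 0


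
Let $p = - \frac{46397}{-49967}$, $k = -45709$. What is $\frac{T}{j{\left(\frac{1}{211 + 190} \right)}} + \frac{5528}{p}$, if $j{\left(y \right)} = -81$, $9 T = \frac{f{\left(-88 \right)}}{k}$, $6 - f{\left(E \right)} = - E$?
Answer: $\frac{214048457428474}{35954288019} \approx 5953.4$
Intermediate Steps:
$f{\left(E \right)} = 6 + E$ ($f{\left(E \right)} = 6 - - E = 6 + E$)
$T = \frac{82}{411381}$ ($T = \frac{\left(6 - 88\right) \frac{1}{-45709}}{9} = \frac{\left(-82\right) \left(- \frac{1}{45709}\right)}{9} = \frac{1}{9} \cdot \frac{82}{45709} = \frac{82}{411381} \approx 0.00019933$)
$p = \frac{46397}{49967}$ ($p = \left(-46397\right) \left(- \frac{1}{49967}\right) = \frac{46397}{49967} \approx 0.92855$)
$\frac{T}{j{\left(\frac{1}{211 + 190} \right)}} + \frac{5528}{p} = \frac{82}{411381 \left(-81\right)} + \frac{5528}{\frac{46397}{49967}} = \frac{82}{411381} \left(- \frac{1}{81}\right) + 5528 \cdot \frac{49967}{46397} = - \frac{82}{33321861} + \frac{276217576}{46397} = \frac{214048457428474}{35954288019}$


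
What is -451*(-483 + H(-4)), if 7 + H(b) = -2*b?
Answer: 217382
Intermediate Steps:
H(b) = -7 - 2*b
-451*(-483 + H(-4)) = -451*(-483 + (-7 - 2*(-4))) = -451*(-483 + (-7 + 8)) = -451*(-483 + 1) = -451*(-482) = 217382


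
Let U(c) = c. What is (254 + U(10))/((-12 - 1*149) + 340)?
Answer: 264/179 ≈ 1.4749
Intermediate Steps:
(254 + U(10))/((-12 - 1*149) + 340) = (254 + 10)/((-12 - 1*149) + 340) = 264/((-12 - 149) + 340) = 264/(-161 + 340) = 264/179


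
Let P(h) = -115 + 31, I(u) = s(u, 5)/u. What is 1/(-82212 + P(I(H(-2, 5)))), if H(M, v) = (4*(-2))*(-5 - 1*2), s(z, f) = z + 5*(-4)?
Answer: -1/82296 ≈ -1.2151e-5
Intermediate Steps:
s(z, f) = -20 + z (s(z, f) = z - 20 = -20 + z)
H(M, v) = 56 (H(M, v) = -8*(-5 - 2) = -8*(-7) = 56)
I(u) = (-20 + u)/u
P(h) = -84
1/(-82212 + P(I(H(-2, 5)))) = 1/(-82212 - 84) = 1/(-82296) = -1/82296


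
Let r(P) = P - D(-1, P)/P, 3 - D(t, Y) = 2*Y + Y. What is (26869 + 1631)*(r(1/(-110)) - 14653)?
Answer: -4489322850/11 ≈ -4.0812e+8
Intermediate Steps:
D(t, Y) = 3 - 3*Y (D(t, Y) = 3 - (2*Y + Y) = 3 - 3*Y)
r(P) = P - (3 - 3*P)/P
(26869 + 1631)*(r(1/(-110)) - 14653) = (26869 + 1631)*((3 + 1/(-110) - 3/(1/(-110))) - 14653) = 28500*((3 - 1/110 - 3/(-1/110)) - 14653) = 28500*((3 - 1/110 - 3*(-110)) - 14653) = 28500*((3 - 1/110 + 330) - 14653) = 28500*(36629/110 - 14653) = 28500*(-1575201/110) = -4489322850/11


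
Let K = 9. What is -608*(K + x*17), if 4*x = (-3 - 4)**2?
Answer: -132088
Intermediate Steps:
x = 49/4 (x = (-3 - 4)**2/4 = (1/4)*(-7)**2 = (1/4)*49 = 49/4 ≈ 12.250)
-608*(K + x*17) = -608*(9 + (49/4)*17) = -608*(9 + 833/4) = -608*869/4 = -132088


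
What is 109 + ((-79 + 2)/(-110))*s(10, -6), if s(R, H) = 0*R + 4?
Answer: 559/5 ≈ 111.80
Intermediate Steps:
s(R, H) = 4 (s(R, H) = 0 + 4 = 4)
109 + ((-79 + 2)/(-110))*s(10, -6) = 109 + ((-79 + 2)/(-110))*4 = 109 - 77*(-1/110)*4 = 109 + (7/10)*4 = 109 + 14/5 = 559/5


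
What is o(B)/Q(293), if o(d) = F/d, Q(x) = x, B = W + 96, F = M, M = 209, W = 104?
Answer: 209/58600 ≈ 0.0035666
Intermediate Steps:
F = 209
B = 200 (B = 104 + 96 = 200)
o(d) = 209/d
o(B)/Q(293) = (209/200)/293 = (209*(1/200))*(1/293) = (209/200)*(1/293) = 209/58600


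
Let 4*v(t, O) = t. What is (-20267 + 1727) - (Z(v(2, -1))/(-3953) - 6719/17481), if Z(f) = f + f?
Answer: -1281131788532/69102393 ≈ -18540.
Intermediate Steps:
v(t, O) = t/4
Z(f) = 2*f
(-20267 + 1727) - (Z(v(2, -1))/(-3953) - 6719/17481) = (-20267 + 1727) - ((2*((¼)*2))/(-3953) - 6719/17481) = -18540 - ((2*(½))*(-1/3953) - 6719*1/17481) = -18540 - (1*(-1/3953) - 6719/17481) = -18540 - (-1/3953 - 6719/17481) = -18540 - 1*(-26577688/69102393) = -18540 + 26577688/69102393 = -1281131788532/69102393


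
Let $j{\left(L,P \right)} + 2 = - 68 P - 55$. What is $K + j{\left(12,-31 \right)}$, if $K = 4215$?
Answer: $6266$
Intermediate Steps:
$j{\left(L,P \right)} = -57 - 68 P$ ($j{\left(L,P \right)} = -2 - \left(55 + 68 P\right) = -57 - 68 P$)
$K + j{\left(12,-31 \right)} = 4215 - -2051 = 4215 + \left(-57 + 2108\right) = 4215 + 2051 = 6266$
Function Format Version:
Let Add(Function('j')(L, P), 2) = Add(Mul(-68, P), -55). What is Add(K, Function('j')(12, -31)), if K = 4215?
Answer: 6266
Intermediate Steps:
Function('j')(L, P) = Add(-57, Mul(-68, P)) (Function('j')(L, P) = Add(-2, Add(Mul(-68, P), -55)) = Add(-2, Add(-55, Mul(-68, P))) = Add(-57, Mul(-68, P)))
Add(K, Function('j')(12, -31)) = Add(4215, Add(-57, Mul(-68, -31))) = Add(4215, Add(-57, 2108)) = Add(4215, 2051) = 6266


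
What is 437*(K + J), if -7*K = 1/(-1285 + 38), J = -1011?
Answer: -3856532866/8729 ≈ -4.4181e+5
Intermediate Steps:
K = 1/8729 (K = -1/(7*(-1285 + 38)) = -⅐/(-1247) = -⅐*(-1/1247) = 1/8729 ≈ 0.00011456)
437*(K + J) = 437*(1/8729 - 1011) = 437*(-8825018/8729) = -3856532866/8729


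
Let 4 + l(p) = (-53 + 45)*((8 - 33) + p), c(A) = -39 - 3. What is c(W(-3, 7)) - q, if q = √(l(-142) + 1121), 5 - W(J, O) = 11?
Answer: -42 - √2453 ≈ -91.528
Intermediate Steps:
W(J, O) = -6 (W(J, O) = 5 - 1*11 = 5 - 11 = -6)
c(A) = -42
l(p) = 196 - 8*p (l(p) = -4 + (-53 + 45)*((8 - 33) + p) = -4 - 8*(-25 + p) = -4 + (200 - 8*p) = 196 - 8*p)
q = √2453 (q = √((196 - 8*(-142)) + 1121) = √((196 + 1136) + 1121) = √(1332 + 1121) = √2453 ≈ 49.528)
c(W(-3, 7)) - q = -42 - √2453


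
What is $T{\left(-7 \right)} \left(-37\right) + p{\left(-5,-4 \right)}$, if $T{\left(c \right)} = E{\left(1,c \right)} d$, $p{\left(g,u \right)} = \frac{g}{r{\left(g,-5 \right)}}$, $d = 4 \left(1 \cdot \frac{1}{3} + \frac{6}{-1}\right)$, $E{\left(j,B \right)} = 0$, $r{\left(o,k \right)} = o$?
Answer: $1$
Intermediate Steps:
$d = - \frac{68}{3}$ ($d = 4 \left(1 \cdot \frac{1}{3} + 6 \left(-1\right)\right) = 4 \left(\frac{1}{3} - 6\right) = 4 \left(- \frac{17}{3}\right) = - \frac{68}{3} \approx -22.667$)
$p{\left(g,u \right)} = 1$ ($p{\left(g,u \right)} = \frac{g}{g} = 1$)
$T{\left(c \right)} = 0$ ($T{\left(c \right)} = 0 \left(- \frac{68}{3}\right) = 0$)
$T{\left(-7 \right)} \left(-37\right) + p{\left(-5,-4 \right)} = 0 \left(-37\right) + 1 = 0 + 1 = 1$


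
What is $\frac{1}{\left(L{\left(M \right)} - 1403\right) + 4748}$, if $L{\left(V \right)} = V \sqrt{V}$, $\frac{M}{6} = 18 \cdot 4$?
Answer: $- \frac{1115}{23144181} + \frac{576 \sqrt{3}}{7714727} \approx 8.1143 \cdot 10^{-5}$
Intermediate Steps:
$M = 432$ ($M = 6 \cdot 18 \cdot 4 = 6 \cdot 72 = 432$)
$L{\left(V \right)} = V^{\frac{3}{2}}$
$\frac{1}{\left(L{\left(M \right)} - 1403\right) + 4748} = \frac{1}{\left(432^{\frac{3}{2}} - 1403\right) + 4748} = \frac{1}{\left(5184 \sqrt{3} - 1403\right) + 4748} = \frac{1}{\left(-1403 + 5184 \sqrt{3}\right) + 4748} = \frac{1}{3345 + 5184 \sqrt{3}}$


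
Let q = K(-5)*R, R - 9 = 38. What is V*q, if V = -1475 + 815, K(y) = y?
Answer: 155100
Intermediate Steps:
R = 47 (R = 9 + 38 = 47)
V = -660
q = -235 (q = -5*47 = -235)
V*q = -660*(-235) = 155100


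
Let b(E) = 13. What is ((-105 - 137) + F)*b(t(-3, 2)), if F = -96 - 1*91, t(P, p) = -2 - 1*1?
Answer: -5577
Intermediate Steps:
t(P, p) = -3 (t(P, p) = -2 - 1 = -3)
F = -187 (F = -96 - 91 = -187)
((-105 - 137) + F)*b(t(-3, 2)) = ((-105 - 137) - 187)*13 = (-242 - 187)*13 = -429*13 = -5577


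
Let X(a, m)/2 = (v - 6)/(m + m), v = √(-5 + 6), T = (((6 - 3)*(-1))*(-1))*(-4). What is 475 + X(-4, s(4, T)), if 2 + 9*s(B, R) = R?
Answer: 6695/14 ≈ 478.21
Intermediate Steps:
T = -12 (T = ((3*(-1))*(-1))*(-4) = -3*(-1)*(-4) = 3*(-4) = -12)
v = 1 (v = √1 = 1)
s(B, R) = -2/9 + R/9
X(a, m) = -5/m (X(a, m) = 2*((1 - 6)/(m + m)) = 2*(-5*1/(2*m)) = 2*(-5/(2*m)) = -5/m)
475 + X(-4, s(4, T)) = 475 - 5/(-2/9 + (⅑)*(-12)) = 475 - 5/(-2/9 - 4/3) = 475 - 5/(-14/9) = 475 - 5*(-9/14) = 475 + 45/14 = 6695/14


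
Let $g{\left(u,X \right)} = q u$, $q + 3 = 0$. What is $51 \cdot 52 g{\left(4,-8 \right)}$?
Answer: $-31824$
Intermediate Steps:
$q = -3$ ($q = -3 + 0 = -3$)
$g{\left(u,X \right)} = - 3 u$
$51 \cdot 52 g{\left(4,-8 \right)} = 51 \cdot 52 \left(\left(-3\right) 4\right) = 2652 \left(-12\right) = -31824$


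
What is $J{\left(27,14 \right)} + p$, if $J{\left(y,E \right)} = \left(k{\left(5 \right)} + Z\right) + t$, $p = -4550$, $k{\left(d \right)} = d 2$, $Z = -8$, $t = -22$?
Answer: $-4570$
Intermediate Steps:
$k{\left(d \right)} = 2 d$
$J{\left(y,E \right)} = -20$ ($J{\left(y,E \right)} = \left(2 \cdot 5 - 8\right) - 22 = \left(10 - 8\right) - 22 = 2 - 22 = -20$)
$J{\left(27,14 \right)} + p = -20 - 4550 = -4570$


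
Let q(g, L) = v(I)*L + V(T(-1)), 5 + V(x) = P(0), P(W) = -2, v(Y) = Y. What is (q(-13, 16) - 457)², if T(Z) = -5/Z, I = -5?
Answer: 295936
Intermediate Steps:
V(x) = -7 (V(x) = -5 - 2 = -7)
q(g, L) = -7 - 5*L (q(g, L) = -5*L - 7 = -7 - 5*L)
(q(-13, 16) - 457)² = ((-7 - 5*16) - 457)² = ((-7 - 80) - 457)² = (-87 - 457)² = (-544)² = 295936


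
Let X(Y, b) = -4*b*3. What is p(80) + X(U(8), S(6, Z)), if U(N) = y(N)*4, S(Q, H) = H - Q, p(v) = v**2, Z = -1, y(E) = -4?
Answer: 6484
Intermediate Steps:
U(N) = -16 (U(N) = -4*4 = -16)
X(Y, b) = -12*b
p(80) + X(U(8), S(6, Z)) = 80**2 - 12*(-1 - 1*6) = 6400 - 12*(-1 - 6) = 6400 - 12*(-7) = 6400 + 84 = 6484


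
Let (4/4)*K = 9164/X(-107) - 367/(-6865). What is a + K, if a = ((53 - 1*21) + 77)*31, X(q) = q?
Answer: 2419189754/734555 ≈ 3293.4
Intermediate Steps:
K = -62871591/734555 (K = 9164/(-107) - 367/(-6865) = 9164*(-1/107) - 367*(-1/6865) = -9164/107 + 367/6865 = -62871591/734555 ≈ -85.591)
a = 3379 (a = ((53 - 21) + 77)*31 = (32 + 77)*31 = 109*31 = 3379)
a + K = 3379 - 62871591/734555 = 2419189754/734555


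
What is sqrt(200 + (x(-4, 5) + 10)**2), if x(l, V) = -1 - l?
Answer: 3*sqrt(41) ≈ 19.209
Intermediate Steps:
sqrt(200 + (x(-4, 5) + 10)**2) = sqrt(200 + ((-1 - 1*(-4)) + 10)**2) = sqrt(200 + ((-1 + 4) + 10)**2) = sqrt(200 + (3 + 10)**2) = sqrt(200 + 13**2) = sqrt(200 + 169) = sqrt(369) = 3*sqrt(41)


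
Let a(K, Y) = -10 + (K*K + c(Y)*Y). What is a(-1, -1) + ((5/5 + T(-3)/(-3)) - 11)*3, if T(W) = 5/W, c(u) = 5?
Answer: -127/3 ≈ -42.333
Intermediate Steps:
a(K, Y) = -10 + K² + 5*Y (a(K, Y) = -10 + (K*K + 5*Y) = -10 + (K² + 5*Y) = -10 + K² + 5*Y)
a(-1, -1) + ((5/5 + T(-3)/(-3)) - 11)*3 = (-10 + (-1)² + 5*(-1)) + ((5/5 + (5/(-3))/(-3)) - 11)*3 = (-10 + 1 - 5) + ((5*(⅕) + (5*(-⅓))*(-⅓)) - 11)*3 = -14 + ((1 - 5/3*(-⅓)) - 11)*3 = -14 + ((1 + 5/9) - 11)*3 = -14 + (14/9 - 11)*3 = -14 - 85/9*3 = -14 - 85/3 = -127/3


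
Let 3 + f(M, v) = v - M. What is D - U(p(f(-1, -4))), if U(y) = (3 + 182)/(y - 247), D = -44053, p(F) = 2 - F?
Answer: -10528482/239 ≈ -44052.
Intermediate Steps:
f(M, v) = -3 + v - M (f(M, v) = -3 + (v - M) = -3 + v - M)
U(y) = 185/(-247 + y)
D - U(p(f(-1, -4))) = -44053 - 185/(-247 + (2 - (-3 - 4 - 1*(-1)))) = -44053 - 185/(-247 + (2 - (-3 - 4 + 1))) = -44053 - 185/(-247 + (2 - 1*(-6))) = -44053 - 185/(-247 + (2 + 6)) = -44053 - 185/(-247 + 8) = -44053 - 185/(-239) = -44053 - 185*(-1)/239 = -44053 - 1*(-185/239) = -44053 + 185/239 = -10528482/239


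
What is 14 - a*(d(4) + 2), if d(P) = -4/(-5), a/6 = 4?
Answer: -266/5 ≈ -53.200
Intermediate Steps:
a = 24 (a = 6*4 = 24)
d(P) = 4/5 (d(P) = -4*(-1/5) = 4/5)
14 - a*(d(4) + 2) = 14 - 24*(4/5 + 2) = 14 - 24*14/5 = 14 - 1*336/5 = 14 - 336/5 = -266/5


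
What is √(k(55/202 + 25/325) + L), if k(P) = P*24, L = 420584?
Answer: 2*√181272056537/1313 ≈ 648.53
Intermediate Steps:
k(P) = 24*P
√(k(55/202 + 25/325) + L) = √(24*(55/202 + 25/325) + 420584) = √(24*(55*(1/202) + 25*(1/325)) + 420584) = √(24*(55/202 + 1/13) + 420584) = √(24*(917/2626) + 420584) = √(11004/1313 + 420584) = √(552237796/1313) = 2*√181272056537/1313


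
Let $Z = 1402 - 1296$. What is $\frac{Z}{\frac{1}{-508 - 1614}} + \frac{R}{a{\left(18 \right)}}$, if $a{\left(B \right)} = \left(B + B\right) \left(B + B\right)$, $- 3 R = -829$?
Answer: $- \frac{874534787}{3888} \approx -2.2493 \cdot 10^{5}$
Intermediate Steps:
$R = \frac{829}{3}$ ($R = \left(- \frac{1}{3}\right) \left(-829\right) = \frac{829}{3} \approx 276.33$)
$Z = 106$ ($Z = 1402 - 1296 = 106$)
$a{\left(B \right)} = 4 B^{2}$ ($a{\left(B \right)} = 2 B 2 B = 4 B^{2}$)
$\frac{Z}{\frac{1}{-508 - 1614}} + \frac{R}{a{\left(18 \right)}} = \frac{106}{\frac{1}{-508 - 1614}} + \frac{829}{3 \cdot 4 \cdot 18^{2}} = \frac{106}{\frac{1}{-2122}} + \frac{829}{3 \cdot 4 \cdot 324} = \frac{106}{- \frac{1}{2122}} + \frac{829}{3 \cdot 1296} = 106 \left(-2122\right) + \frac{829}{3} \cdot \frac{1}{1296} = -224932 + \frac{829}{3888} = - \frac{874534787}{3888}$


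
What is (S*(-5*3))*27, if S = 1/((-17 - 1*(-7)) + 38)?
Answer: -405/28 ≈ -14.464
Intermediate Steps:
S = 1/28 (S = 1/((-17 + 7) + 38) = 1/(-10 + 38) = 1/28 ≈ 0.035714)
(S*(-5*3))*27 = ((-5*3)/28)*27 = ((1/28)*(-15))*27 = -15/28*27 = -405/28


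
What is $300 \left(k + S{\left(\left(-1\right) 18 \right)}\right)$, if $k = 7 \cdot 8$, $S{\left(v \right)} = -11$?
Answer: $13500$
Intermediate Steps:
$k = 56$
$300 \left(k + S{\left(\left(-1\right) 18 \right)}\right) = 300 \left(56 - 11\right) = 300 \cdot 45 = 13500$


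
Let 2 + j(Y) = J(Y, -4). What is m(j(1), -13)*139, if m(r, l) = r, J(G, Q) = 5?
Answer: 417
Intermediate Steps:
j(Y) = 3 (j(Y) = -2 + 5 = 3)
m(j(1), -13)*139 = 3*139 = 417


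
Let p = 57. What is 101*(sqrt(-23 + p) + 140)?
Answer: 14140 + 101*sqrt(34) ≈ 14729.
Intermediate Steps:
101*(sqrt(-23 + p) + 140) = 101*(sqrt(-23 + 57) + 140) = 101*(sqrt(34) + 140) = 101*(140 + sqrt(34)) = 14140 + 101*sqrt(34)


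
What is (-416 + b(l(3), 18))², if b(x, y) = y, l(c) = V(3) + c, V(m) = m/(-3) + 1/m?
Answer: 158404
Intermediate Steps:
V(m) = 1/m - m/3 (V(m) = m*(-⅓) + 1/m = -m/3 + 1/m = 1/m - m/3)
l(c) = -⅔ + c (l(c) = (1/3 - ⅓*3) + c = (⅓ - 1) + c = -⅔ + c)
(-416 + b(l(3), 18))² = (-416 + 18)² = (-398)² = 158404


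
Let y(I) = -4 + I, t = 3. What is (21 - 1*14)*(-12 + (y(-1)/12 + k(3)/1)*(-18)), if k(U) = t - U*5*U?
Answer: 10521/2 ≈ 5260.5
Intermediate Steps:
k(U) = 3 - 5*U² (k(U) = 3 - U*5*U = 3 - 5*U*U = 3 - 5*U²)
(21 - 1*14)*(-12 + (y(-1)/12 + k(3)/1)*(-18)) = (21 - 1*14)*(-12 + ((-4 - 1)/12 + (3 - 5*3²)/1)*(-18)) = (21 - 14)*(-12 + (-5*1/12 + (3 - 5*9)*1)*(-18)) = 7*(-12 + (-5/12 + (3 - 45)*1)*(-18)) = 7*(-12 + (-5/12 - 42*1)*(-18)) = 7*(-12 + (-5/12 - 42)*(-18)) = 7*(-12 - 509/12*(-18)) = 7*(-12 + 1527/2) = 7*(1503/2) = 10521/2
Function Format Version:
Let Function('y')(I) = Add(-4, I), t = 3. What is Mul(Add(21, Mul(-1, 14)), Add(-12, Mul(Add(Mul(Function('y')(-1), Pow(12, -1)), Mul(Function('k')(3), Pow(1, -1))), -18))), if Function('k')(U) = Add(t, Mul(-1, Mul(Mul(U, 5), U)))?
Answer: Rational(10521, 2) ≈ 5260.5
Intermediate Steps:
Function('k')(U) = Add(3, Mul(-5, Pow(U, 2))) (Function('k')(U) = Add(3, Mul(-1, Mul(Mul(U, 5), U))) = Add(3, Mul(-1, Mul(Mul(5, U), U))) = Add(3, Mul(-1, Mul(5, Pow(U, 2)))) = Add(3, Mul(-5, Pow(U, 2))))
Mul(Add(21, Mul(-1, 14)), Add(-12, Mul(Add(Mul(Function('y')(-1), Pow(12, -1)), Mul(Function('k')(3), Pow(1, -1))), -18))) = Mul(Add(21, Mul(-1, 14)), Add(-12, Mul(Add(Mul(Add(-4, -1), Pow(12, -1)), Mul(Add(3, Mul(-5, Pow(3, 2))), Pow(1, -1))), -18))) = Mul(Add(21, -14), Add(-12, Mul(Add(Mul(-5, Rational(1, 12)), Mul(Add(3, Mul(-5, 9)), 1)), -18))) = Mul(7, Add(-12, Mul(Add(Rational(-5, 12), Mul(Add(3, -45), 1)), -18))) = Mul(7, Add(-12, Mul(Add(Rational(-5, 12), Mul(-42, 1)), -18))) = Mul(7, Add(-12, Mul(Add(Rational(-5, 12), -42), -18))) = Mul(7, Add(-12, Mul(Rational(-509, 12), -18))) = Mul(7, Add(-12, Rational(1527, 2))) = Mul(7, Rational(1503, 2)) = Rational(10521, 2)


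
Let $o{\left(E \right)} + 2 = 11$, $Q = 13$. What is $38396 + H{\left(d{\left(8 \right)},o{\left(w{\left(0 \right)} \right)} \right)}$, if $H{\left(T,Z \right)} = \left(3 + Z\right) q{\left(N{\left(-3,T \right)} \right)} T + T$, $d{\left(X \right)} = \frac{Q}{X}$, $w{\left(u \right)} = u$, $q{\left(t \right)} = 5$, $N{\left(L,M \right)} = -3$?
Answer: $\frac{307961}{8} \approx 38495.0$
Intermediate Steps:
$o{\left(E \right)} = 9$ ($o{\left(E \right)} = -2 + 11 = 9$)
$d{\left(X \right)} = \frac{13}{X}$
$H{\left(T,Z \right)} = T + T \left(15 + 5 Z\right)$ ($H{\left(T,Z \right)} = \left(3 + Z\right) 5 T + T = \left(15 + 5 Z\right) T + T = T \left(15 + 5 Z\right) + T = T + T \left(15 + 5 Z\right)$)
$38396 + H{\left(d{\left(8 \right)},o{\left(w{\left(0 \right)} \right)} \right)} = 38396 + \frac{13}{8} \left(16 + 5 \cdot 9\right) = 38396 + 13 \cdot \frac{1}{8} \left(16 + 45\right) = 38396 + \frac{13}{8} \cdot 61 = 38396 + \frac{793}{8} = \frac{307961}{8}$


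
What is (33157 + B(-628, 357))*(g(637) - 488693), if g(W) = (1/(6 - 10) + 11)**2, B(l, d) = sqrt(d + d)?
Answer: -259196193523/16 - 7817239*sqrt(714)/16 ≈ -1.6213e+10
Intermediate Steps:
B(l, d) = sqrt(2)*sqrt(d) (B(l, d) = sqrt(2*d) = sqrt(2)*sqrt(d))
g(W) = 1849/16 (g(W) = (1/(-4) + 11)**2 = (-1/4 + 11)**2 = (43/4)**2 = 1849/16)
(33157 + B(-628, 357))*(g(637) - 488693) = (33157 + sqrt(2)*sqrt(357))*(1849/16 - 488693) = (33157 + sqrt(714))*(-7817239/16) = -259196193523/16 - 7817239*sqrt(714)/16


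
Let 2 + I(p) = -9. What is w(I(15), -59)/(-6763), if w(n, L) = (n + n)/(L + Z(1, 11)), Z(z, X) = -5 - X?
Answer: -22/507225 ≈ -4.3373e-5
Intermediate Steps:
I(p) = -11 (I(p) = -2 - 9 = -11)
w(n, L) = 2*n/(-16 + L) (w(n, L) = (n + n)/(L + (-5 - 1*11)) = (2*n)/(L + (-5 - 11)) = (2*n)/(L - 16) = (2*n)/(-16 + L) = 2*n/(-16 + L))
w(I(15), -59)/(-6763) = (2*(-11)/(-16 - 59))/(-6763) = (2*(-11)/(-75))*(-1/6763) = (2*(-11)*(-1/75))*(-1/6763) = (22/75)*(-1/6763) = -22/507225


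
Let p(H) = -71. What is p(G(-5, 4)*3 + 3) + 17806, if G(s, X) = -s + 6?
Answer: 17735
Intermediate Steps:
G(s, X) = 6 - s
p(G(-5, 4)*3 + 3) + 17806 = -71 + 17806 = 17735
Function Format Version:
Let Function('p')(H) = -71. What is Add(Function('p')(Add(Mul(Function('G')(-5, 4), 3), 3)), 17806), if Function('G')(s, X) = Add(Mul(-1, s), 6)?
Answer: 17735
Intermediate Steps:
Function('G')(s, X) = Add(6, Mul(-1, s))
Add(Function('p')(Add(Mul(Function('G')(-5, 4), 3), 3)), 17806) = Add(-71, 17806) = 17735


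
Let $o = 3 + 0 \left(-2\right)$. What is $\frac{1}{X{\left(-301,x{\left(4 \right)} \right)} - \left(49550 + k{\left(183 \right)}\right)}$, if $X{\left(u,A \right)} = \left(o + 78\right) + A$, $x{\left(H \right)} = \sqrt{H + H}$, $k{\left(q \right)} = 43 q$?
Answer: $- \frac{28669}{1643823118} - \frac{\sqrt{2}}{1643823118} \approx -1.7441 \cdot 10^{-5}$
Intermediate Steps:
$x{\left(H \right)} = \sqrt{2} \sqrt{H}$ ($x{\left(H \right)} = \sqrt{2 H} = \sqrt{2} \sqrt{H}$)
$o = 3$ ($o = 3 + 0 = 3$)
$X{\left(u,A \right)} = 81 + A$ ($X{\left(u,A \right)} = \left(3 + 78\right) + A = 81 + A$)
$\frac{1}{X{\left(-301,x{\left(4 \right)} \right)} - \left(49550 + k{\left(183 \right)}\right)} = \frac{1}{\left(81 + \sqrt{2} \sqrt{4}\right) - \left(49550 + 43 \cdot 183\right)} = \frac{1}{\left(81 + \sqrt{2} \cdot 2\right) - 57419} = \frac{1}{\left(81 + 2 \sqrt{2}\right) - 57419} = \frac{1}{-57338 + 2 \sqrt{2}}$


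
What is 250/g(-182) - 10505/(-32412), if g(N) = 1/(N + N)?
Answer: -2949481495/32412 ≈ -91000.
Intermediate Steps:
g(N) = 1/(2*N)
250/g(-182) - 10505/(-32412) = 250/(((1/2)/(-182))) - 10505/(-32412) = 250/(((1/2)*(-1/182))) - 10505*(-1/32412) = 250/(-1/364) + 10505/32412 = 250*(-364) + 10505/32412 = -91000 + 10505/32412 = -2949481495/32412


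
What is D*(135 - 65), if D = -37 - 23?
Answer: -4200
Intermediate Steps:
D = -60
D*(135 - 65) = -60*(135 - 65) = -60*70 = -4200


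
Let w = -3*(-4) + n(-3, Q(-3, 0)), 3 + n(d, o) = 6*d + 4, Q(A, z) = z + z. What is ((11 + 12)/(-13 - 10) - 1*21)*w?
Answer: 110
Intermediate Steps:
Q(A, z) = 2*z
n(d, o) = 1 + 6*d (n(d, o) = -3 + (6*d + 4) = -3 + (4 + 6*d) = 1 + 6*d)
w = -5 (w = -3*(-4) + (1 + 6*(-3)) = 12 + (1 - 18) = 12 - 17 = -5)
((11 + 12)/(-13 - 10) - 1*21)*w = ((11 + 12)/(-13 - 10) - 1*21)*(-5) = (23/(-23) - 21)*(-5) = (23*(-1/23) - 21)*(-5) = (-1 - 21)*(-5) = -22*(-5) = 110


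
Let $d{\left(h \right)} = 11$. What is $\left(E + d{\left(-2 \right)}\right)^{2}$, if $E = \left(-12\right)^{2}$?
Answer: $24025$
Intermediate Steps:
$E = 144$
$\left(E + d{\left(-2 \right)}\right)^{2} = \left(144 + 11\right)^{2} = 155^{2} = 24025$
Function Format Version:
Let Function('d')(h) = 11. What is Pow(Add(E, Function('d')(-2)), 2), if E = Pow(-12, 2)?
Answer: 24025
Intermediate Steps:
E = 144
Pow(Add(E, Function('d')(-2)), 2) = Pow(Add(144, 11), 2) = Pow(155, 2) = 24025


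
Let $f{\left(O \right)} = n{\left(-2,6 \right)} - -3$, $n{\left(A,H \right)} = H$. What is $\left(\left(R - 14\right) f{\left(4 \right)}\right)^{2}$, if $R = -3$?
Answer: $23409$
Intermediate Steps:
$f{\left(O \right)} = 9$ ($f{\left(O \right)} = 6 - -3 = 6 + 3 = 9$)
$\left(\left(R - 14\right) f{\left(4 \right)}\right)^{2} = \left(\left(-3 - 14\right) 9\right)^{2} = \left(\left(-17\right) 9\right)^{2} = \left(-153\right)^{2} = 23409$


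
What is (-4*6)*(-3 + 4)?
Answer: -24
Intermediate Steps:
(-4*6)*(-3 + 4) = -24*1 = -24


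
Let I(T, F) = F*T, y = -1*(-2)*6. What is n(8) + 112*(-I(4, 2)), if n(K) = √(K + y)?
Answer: -896 + 2*√5 ≈ -891.53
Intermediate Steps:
y = 12 (y = 2*6 = 12)
n(K) = √(12 + K) (n(K) = √(K + 12) = √(12 + K))
n(8) + 112*(-I(4, 2)) = √(12 + 8) + 112*(-2*4) = √20 + 112*(-1*8) = 2*√5 + 112*(-8) = 2*√5 - 896 = -896 + 2*√5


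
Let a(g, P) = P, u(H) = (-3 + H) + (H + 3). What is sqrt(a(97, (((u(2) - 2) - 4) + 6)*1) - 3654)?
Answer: 5*I*sqrt(146) ≈ 60.415*I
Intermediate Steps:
u(H) = 2*H (u(H) = (-3 + H) + (3 + H) = 2*H)
sqrt(a(97, (((u(2) - 2) - 4) + 6)*1) - 3654) = sqrt((((2*2 - 2) - 4) + 6)*1 - 3654) = sqrt((((4 - 2) - 4) + 6)*1 - 3654) = sqrt(((2 - 4) + 6)*1 - 3654) = sqrt((-2 + 6)*1 - 3654) = sqrt(4*1 - 3654) = sqrt(4 - 3654) = sqrt(-3650) = 5*I*sqrt(146)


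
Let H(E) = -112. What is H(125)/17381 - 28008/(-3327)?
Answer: 23163544/2753647 ≈ 8.4120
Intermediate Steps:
H(125)/17381 - 28008/(-3327) = -112/17381 - 28008/(-3327) = -112*1/17381 - 28008*(-1/3327) = -16/2483 + 9336/1109 = 23163544/2753647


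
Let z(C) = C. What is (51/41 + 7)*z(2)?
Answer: 676/41 ≈ 16.488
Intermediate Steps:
(51/41 + 7)*z(2) = (51/41 + 7)*2 = (338/41)*2 = 676/41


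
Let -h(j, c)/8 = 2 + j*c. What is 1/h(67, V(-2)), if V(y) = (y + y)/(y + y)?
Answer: -1/552 ≈ -0.0018116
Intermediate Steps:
V(y) = 1 (V(y) = (2*y)/((2*y)) = (2*y)*(1/(2*y)) = 1)
h(j, c) = -16 - 8*c*j (h(j, c) = -8*(2 + j*c) = -8*(2 + c*j) = -16 - 8*c*j)
1/h(67, V(-2)) = 1/(-16 - 8*1*67) = 1/(-16 - 536) = 1/(-552) = -1/552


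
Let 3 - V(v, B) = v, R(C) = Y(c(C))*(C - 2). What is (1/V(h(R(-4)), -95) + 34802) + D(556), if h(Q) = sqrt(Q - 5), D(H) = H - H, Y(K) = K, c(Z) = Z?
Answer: 348017/10 - sqrt(19)/10 ≈ 34801.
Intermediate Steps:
R(C) = C*(-2 + C) (R(C) = C*(C - 2) = C*(-2 + C))
D(H) = 0
h(Q) = sqrt(-5 + Q)
V(v, B) = 3 - v
(1/V(h(R(-4)), -95) + 34802) + D(556) = (1/(3 - sqrt(-5 - 4*(-2 - 4))) + 34802) + 0 = (1/(3 - sqrt(-5 - 4*(-6))) + 34802) + 0 = (1/(3 - sqrt(-5 + 24)) + 34802) + 0 = (1/(3 - sqrt(19)) + 34802) + 0 = (34802 + 1/(3 - sqrt(19))) + 0 = 34802 + 1/(3 - sqrt(19))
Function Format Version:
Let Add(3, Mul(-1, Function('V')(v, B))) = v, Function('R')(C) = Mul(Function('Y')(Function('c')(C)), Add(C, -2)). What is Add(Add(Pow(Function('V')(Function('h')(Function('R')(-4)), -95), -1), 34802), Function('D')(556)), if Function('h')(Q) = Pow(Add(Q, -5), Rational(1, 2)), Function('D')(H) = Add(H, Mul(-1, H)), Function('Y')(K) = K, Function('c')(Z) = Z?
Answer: Add(Rational(348017, 10), Mul(Rational(-1, 10), Pow(19, Rational(1, 2)))) ≈ 34801.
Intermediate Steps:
Function('R')(C) = Mul(C, Add(-2, C)) (Function('R')(C) = Mul(C, Add(C, -2)) = Mul(C, Add(-2, C)))
Function('D')(H) = 0
Function('h')(Q) = Pow(Add(-5, Q), Rational(1, 2))
Function('V')(v, B) = Add(3, Mul(-1, v))
Add(Add(Pow(Function('V')(Function('h')(Function('R')(-4)), -95), -1), 34802), Function('D')(556)) = Add(Add(Pow(Add(3, Mul(-1, Pow(Add(-5, Mul(-4, Add(-2, -4))), Rational(1, 2)))), -1), 34802), 0) = Add(Add(Pow(Add(3, Mul(-1, Pow(Add(-5, Mul(-4, -6)), Rational(1, 2)))), -1), 34802), 0) = Add(Add(Pow(Add(3, Mul(-1, Pow(Add(-5, 24), Rational(1, 2)))), -1), 34802), 0) = Add(Add(Pow(Add(3, Mul(-1, Pow(19, Rational(1, 2)))), -1), 34802), 0) = Add(Add(34802, Pow(Add(3, Mul(-1, Pow(19, Rational(1, 2)))), -1)), 0) = Add(34802, Pow(Add(3, Mul(-1, Pow(19, Rational(1, 2)))), -1))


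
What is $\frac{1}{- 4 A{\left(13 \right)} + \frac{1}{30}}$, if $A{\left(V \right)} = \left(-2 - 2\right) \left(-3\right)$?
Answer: $- \frac{30}{1439} \approx -0.020848$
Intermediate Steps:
$A{\left(V \right)} = 12$ ($A{\left(V \right)} = \left(-4\right) \left(-3\right) = 12$)
$\frac{1}{- 4 A{\left(13 \right)} + \frac{1}{30}} = \frac{1}{\left(-4\right) 12 + \frac{1}{30}} = \frac{1}{-48 + \frac{1}{30}} = \frac{1}{- \frac{1439}{30}} = - \frac{30}{1439}$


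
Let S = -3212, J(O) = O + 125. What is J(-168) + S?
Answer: -3255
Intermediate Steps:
J(O) = 125 + O
J(-168) + S = (125 - 168) - 3212 = -43 - 3212 = -3255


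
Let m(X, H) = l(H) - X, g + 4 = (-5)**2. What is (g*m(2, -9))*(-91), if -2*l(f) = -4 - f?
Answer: 17199/2 ≈ 8599.5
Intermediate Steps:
l(f) = 2 + f/2 (l(f) = -(-4 - f)/2 = 2 + f/2)
g = 21 (g = -4 + (-5)**2 = -4 + 25 = 21)
m(X, H) = 2 + H/2 - X (m(X, H) = (2 + H/2) - X = 2 + H/2 - X)
(g*m(2, -9))*(-91) = (21*(2 + (1/2)*(-9) - 1*2))*(-91) = (21*(2 - 9/2 - 2))*(-91) = (21*(-9/2))*(-91) = -189/2*(-91) = 17199/2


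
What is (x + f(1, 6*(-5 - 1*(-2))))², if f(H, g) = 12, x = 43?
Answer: 3025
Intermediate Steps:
(x + f(1, 6*(-5 - 1*(-2))))² = (43 + 12)² = 55² = 3025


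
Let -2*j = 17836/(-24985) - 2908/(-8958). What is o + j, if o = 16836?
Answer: 1884101752967/111907815 ≈ 16836.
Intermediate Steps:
j = 21779627/111907815 (j = -(17836/(-24985) - 2908/(-8958))/2 = -(17836*(-1/24985) - 2908*(-1/8958))/2 = -(-17836/24985 + 1454/4479)/2 = -½*(-43559254/111907815) = 21779627/111907815 ≈ 0.19462)
o + j = 16836 + 21779627/111907815 = 1884101752967/111907815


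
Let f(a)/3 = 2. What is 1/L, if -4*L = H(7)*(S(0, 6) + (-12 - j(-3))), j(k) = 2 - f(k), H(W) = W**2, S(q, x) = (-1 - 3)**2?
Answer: -1/98 ≈ -0.010204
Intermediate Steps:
S(q, x) = 16 (S(q, x) = (-4)**2 = 16)
f(a) = 6 (f(a) = 3*2 = 6)
j(k) = -4 (j(k) = 2 - 1*6 = 2 - 6 = -4)
L = -98 (L = -7**2*(16 + (-12 - 1*(-4)))/4 = -49*(16 + (-12 + 4))/4 = -49*(16 - 8)/4 = -49*8/4 = -1/4*392 = -98)
1/L = 1/(-98) = -1/98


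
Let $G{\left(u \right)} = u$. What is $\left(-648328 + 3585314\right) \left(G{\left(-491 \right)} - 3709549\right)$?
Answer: $-10896335539440$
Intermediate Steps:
$\left(-648328 + 3585314\right) \left(G{\left(-491 \right)} - 3709549\right) = \left(-648328 + 3585314\right) \left(-491 - 3709549\right) = 2936986 \left(-3710040\right) = -10896335539440$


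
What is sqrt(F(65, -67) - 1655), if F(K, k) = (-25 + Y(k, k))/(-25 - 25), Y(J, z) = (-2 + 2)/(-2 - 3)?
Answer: I*sqrt(6618)/2 ≈ 40.676*I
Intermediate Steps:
Y(J, z) = 0 (Y(J, z) = 0/(-5) = 0*(-1/5) = 0)
F(K, k) = 1/2 (F(K, k) = (-25 + 0)/(-25 - 25) = -25/(-50) = -25*(-1/50) = 1/2)
sqrt(F(65, -67) - 1655) = sqrt(1/2 - 1655) = sqrt(-3309/2) = I*sqrt(6618)/2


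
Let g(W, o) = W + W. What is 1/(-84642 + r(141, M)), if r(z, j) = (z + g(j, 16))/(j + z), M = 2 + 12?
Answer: -155/13119341 ≈ -1.1815e-5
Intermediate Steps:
M = 14
g(W, o) = 2*W
r(z, j) = (z + 2*j)/(j + z)
1/(-84642 + r(141, M)) = 1/(-84642 + (141 + 2*14)/(14 + 141)) = 1/(-84642 + (141 + 28)/155) = 1/(-84642 + (1/155)*169) = 1/(-84642 + 169/155) = 1/(-13119341/155) = -155/13119341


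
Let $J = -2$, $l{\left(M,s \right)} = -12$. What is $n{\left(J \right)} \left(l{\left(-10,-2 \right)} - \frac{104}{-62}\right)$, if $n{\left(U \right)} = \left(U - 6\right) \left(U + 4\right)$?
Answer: $\frac{5120}{31} \approx 165.16$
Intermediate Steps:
$n{\left(U \right)} = \left(-6 + U\right) \left(4 + U\right)$
$n{\left(J \right)} \left(l{\left(-10,-2 \right)} - \frac{104}{-62}\right) = \left(-24 + \left(-2\right)^{2} - -4\right) \left(-12 - \frac{104}{-62}\right) = \left(-24 + 4 + 4\right) \left(-12 - - \frac{52}{31}\right) = - 16 \left(-12 + \frac{52}{31}\right) = \left(-16\right) \left(- \frac{320}{31}\right) = \frac{5120}{31}$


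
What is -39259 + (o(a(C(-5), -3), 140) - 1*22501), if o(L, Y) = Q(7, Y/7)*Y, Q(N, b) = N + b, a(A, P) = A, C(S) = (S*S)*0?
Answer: -57980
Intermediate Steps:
C(S) = 0 (C(S) = S**2*0 = 0)
o(L, Y) = Y*(7 + Y/7) (o(L, Y) = (7 + Y/7)*Y = Y*(7 + Y/7))
-39259 + (o(a(C(-5), -3), 140) - 1*22501) = -39259 + ((1/7)*140*(49 + 140) - 1*22501) = -39259 + ((1/7)*140*189 - 22501) = -39259 + (3780 - 22501) = -39259 - 18721 = -57980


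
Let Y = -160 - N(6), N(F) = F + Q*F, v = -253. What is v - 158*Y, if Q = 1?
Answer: 26923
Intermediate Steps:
N(F) = 2*F (N(F) = F + 1*F = F + F = 2*F)
Y = -172 (Y = -160 - 2*6 = -160 - 1*12 = -160 - 12 = -172)
v - 158*Y = -253 - 158*(-172) = -253 + 27176 = 26923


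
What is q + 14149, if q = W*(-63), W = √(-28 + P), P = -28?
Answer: 14149 - 126*I*√14 ≈ 14149.0 - 471.45*I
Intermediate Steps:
W = 2*I*√14 (W = √(-28 - 28) = √(-56) = 2*I*√14 ≈ 7.4833*I)
q = -126*I*√14 (q = (2*I*√14)*(-63) = -126*I*√14 ≈ -471.45*I)
q + 14149 = -126*I*√14 + 14149 = 14149 - 126*I*√14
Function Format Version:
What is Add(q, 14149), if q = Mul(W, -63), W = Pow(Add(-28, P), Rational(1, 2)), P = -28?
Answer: Add(14149, Mul(-126, I, Pow(14, Rational(1, 2)))) ≈ Add(14149., Mul(-471.45, I))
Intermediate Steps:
W = Mul(2, I, Pow(14, Rational(1, 2))) (W = Pow(Add(-28, -28), Rational(1, 2)) = Pow(-56, Rational(1, 2)) = Mul(2, I, Pow(14, Rational(1, 2))) ≈ Mul(7.4833, I))
q = Mul(-126, I, Pow(14, Rational(1, 2))) (q = Mul(Mul(2, I, Pow(14, Rational(1, 2))), -63) = Mul(-126, I, Pow(14, Rational(1, 2))) ≈ Mul(-471.45, I))
Add(q, 14149) = Add(Mul(-126, I, Pow(14, Rational(1, 2))), 14149) = Add(14149, Mul(-126, I, Pow(14, Rational(1, 2))))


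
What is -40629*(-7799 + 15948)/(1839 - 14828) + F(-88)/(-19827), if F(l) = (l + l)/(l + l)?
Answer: 6564436577278/257532903 ≈ 25490.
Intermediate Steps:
F(l) = 1 (F(l) = (2*l)/((2*l)) = (2*l)*(1/(2*l)) = 1)
-40629*(-7799 + 15948)/(1839 - 14828) + F(-88)/(-19827) = -40629*(-7799 + 15948)/(1839 - 14828) + 1/(-19827) = -40629/((-12989/8149)) + 1*(-1/19827) = -40629/((-12989*1/8149)) - 1/19827 = -40629/(-12989/8149) - 1/19827 = -40629*(-8149/12989) - 1/19827 = 331085721/12989 - 1/19827 = 6564436577278/257532903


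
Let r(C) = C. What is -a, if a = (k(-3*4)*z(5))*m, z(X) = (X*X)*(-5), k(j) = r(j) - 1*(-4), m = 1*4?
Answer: -4000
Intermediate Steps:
m = 4
k(j) = 4 + j (k(j) = j - 1*(-4) = j + 4 = 4 + j)
z(X) = -5*X² (z(X) = X²*(-5) = -5*X²)
a = 4000 (a = ((4 - 3*4)*(-5*5²))*4 = ((4 - 12)*(-5*25))*4 = -8*(-125)*4 = 1000*4 = 4000)
-a = -1*4000 = -4000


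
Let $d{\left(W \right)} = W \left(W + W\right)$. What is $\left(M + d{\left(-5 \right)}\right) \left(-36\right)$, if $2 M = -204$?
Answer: $1872$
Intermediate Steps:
$M = -102$ ($M = \frac{1}{2} \left(-204\right) = -102$)
$d{\left(W \right)} = 2 W^{2}$ ($d{\left(W \right)} = W 2 W = 2 W^{2}$)
$\left(M + d{\left(-5 \right)}\right) \left(-36\right) = \left(-102 + 2 \left(-5\right)^{2}\right) \left(-36\right) = \left(-102 + 2 \cdot 25\right) \left(-36\right) = \left(-102 + 50\right) \left(-36\right) = \left(-52\right) \left(-36\right) = 1872$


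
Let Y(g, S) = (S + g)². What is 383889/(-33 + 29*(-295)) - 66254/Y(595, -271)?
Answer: -5108515127/112691736 ≈ -45.332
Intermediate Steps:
383889/(-33 + 29*(-295)) - 66254/Y(595, -271) = 383889/(-33 + 29*(-295)) - 66254/(-271 + 595)² = 383889/(-33 - 8555) - 66254/(324²) = 383889/(-8588) - 66254/104976 = 383889*(-1/8588) - 66254*1/104976 = -383889/8588 - 33127/52488 = -5108515127/112691736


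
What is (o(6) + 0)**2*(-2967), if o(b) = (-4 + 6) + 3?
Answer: -74175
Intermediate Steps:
o(b) = 5 (o(b) = 2 + 3 = 5)
(o(6) + 0)**2*(-2967) = (5 + 0)**2*(-2967) = 5**2*(-2967) = 25*(-2967) = -74175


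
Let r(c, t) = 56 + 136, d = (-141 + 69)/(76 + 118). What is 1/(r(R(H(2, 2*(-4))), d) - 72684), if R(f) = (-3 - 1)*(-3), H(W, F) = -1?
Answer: -1/72492 ≈ -1.3795e-5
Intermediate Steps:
d = -36/97 (d = -72/194 = -72*1/194 = -36/97 ≈ -0.37113)
R(f) = 12 (R(f) = -4*(-3) = 12)
r(c, t) = 192
1/(r(R(H(2, 2*(-4))), d) - 72684) = 1/(192 - 72684) = 1/(-72492) = -1/72492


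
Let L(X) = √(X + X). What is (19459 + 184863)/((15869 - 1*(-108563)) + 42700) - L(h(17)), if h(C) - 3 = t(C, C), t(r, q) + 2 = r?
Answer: -399235/83566 ≈ -4.7775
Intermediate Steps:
t(r, q) = -2 + r
h(C) = 1 + C (h(C) = 3 + (-2 + C) = 1 + C)
L(X) = √2*√X (L(X) = √(2*X) = √2*√X)
(19459 + 184863)/((15869 - 1*(-108563)) + 42700) - L(h(17)) = (19459 + 184863)/((15869 - 1*(-108563)) + 42700) - √2*√(1 + 17) = 204322/((15869 + 108563) + 42700) - √2*√18 = 204322/(124432 + 42700) - √2*3*√2 = 204322/167132 - 1*6 = 204322*(1/167132) - 6 = 102161/83566 - 6 = -399235/83566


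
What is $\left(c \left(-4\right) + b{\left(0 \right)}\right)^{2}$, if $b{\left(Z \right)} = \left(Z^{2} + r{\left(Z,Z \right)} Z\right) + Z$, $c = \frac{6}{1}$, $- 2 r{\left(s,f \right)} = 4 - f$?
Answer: $576$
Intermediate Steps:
$r{\left(s,f \right)} = -2 + \frac{f}{2}$ ($r{\left(s,f \right)} = - \frac{4 - f}{2} = -2 + \frac{f}{2}$)
$c = 6$ ($c = 6 \cdot 1 = 6$)
$b{\left(Z \right)} = Z + Z^{2} + Z \left(-2 + \frac{Z}{2}\right)$ ($b{\left(Z \right)} = \left(Z^{2} + \left(-2 + \frac{Z}{2}\right) Z\right) + Z = \left(Z^{2} + Z \left(-2 + \frac{Z}{2}\right)\right) + Z = Z + Z^{2} + Z \left(-2 + \frac{Z}{2}\right)$)
$\left(c \left(-4\right) + b{\left(0 \right)}\right)^{2} = \left(6 \left(-4\right) + \frac{1}{2} \cdot 0 \left(-2 + 3 \cdot 0\right)\right)^{2} = \left(-24 + \frac{1}{2} \cdot 0 \left(-2 + 0\right)\right)^{2} = \left(-24 + \frac{1}{2} \cdot 0 \left(-2\right)\right)^{2} = \left(-24 + 0\right)^{2} = \left(-24\right)^{2} = 576$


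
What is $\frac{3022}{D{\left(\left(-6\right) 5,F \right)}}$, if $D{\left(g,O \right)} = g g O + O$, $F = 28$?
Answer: $\frac{1511}{12614} \approx 0.11979$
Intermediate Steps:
$D{\left(g,O \right)} = O + O g^{2}$ ($D{\left(g,O \right)} = g^{2} O + O = O g^{2} + O = O + O g^{2}$)
$\frac{3022}{D{\left(\left(-6\right) 5,F \right)}} = \frac{3022}{28 \left(1 + \left(\left(-6\right) 5\right)^{2}\right)} = \frac{3022}{28 \left(1 + \left(-30\right)^{2}\right)} = \frac{3022}{28 \left(1 + 900\right)} = \frac{3022}{28 \cdot 901} = \frac{3022}{25228} = 3022 \cdot \frac{1}{25228} = \frac{1511}{12614}$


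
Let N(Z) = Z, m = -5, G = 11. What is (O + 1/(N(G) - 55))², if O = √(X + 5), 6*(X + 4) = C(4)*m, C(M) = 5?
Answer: (-3 + 22*I*√114)²/17424 ≈ -3.1661 - 0.080887*I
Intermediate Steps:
X = -49/6 (X = -4 + (5*(-5))/6 = -4 + (⅙)*(-25) = -4 - 25/6 = -49/6 ≈ -8.1667)
O = I*√114/6 (O = √(-49/6 + 5) = √(-19/6) = I*√114/6 ≈ 1.7795*I)
(O + 1/(N(G) - 55))² = (I*√114/6 + 1/(11 - 55))² = (I*√114/6 + 1/(-44))² = (I*√114/6 - 1/44)² = (-1/44 + I*√114/6)²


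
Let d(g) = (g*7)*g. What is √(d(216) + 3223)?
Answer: √329815 ≈ 574.29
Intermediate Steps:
d(g) = 7*g² (d(g) = (7*g)*g = 7*g²)
√(d(216) + 3223) = √(7*216² + 3223) = √(7*46656 + 3223) = √(326592 + 3223) = √329815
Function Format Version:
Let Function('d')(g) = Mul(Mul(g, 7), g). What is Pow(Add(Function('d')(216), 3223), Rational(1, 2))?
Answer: Pow(329815, Rational(1, 2)) ≈ 574.29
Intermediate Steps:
Function('d')(g) = Mul(7, Pow(g, 2)) (Function('d')(g) = Mul(Mul(7, g), g) = Mul(7, Pow(g, 2)))
Pow(Add(Function('d')(216), 3223), Rational(1, 2)) = Pow(Add(Mul(7, Pow(216, 2)), 3223), Rational(1, 2)) = Pow(Add(Mul(7, 46656), 3223), Rational(1, 2)) = Pow(Add(326592, 3223), Rational(1, 2)) = Pow(329815, Rational(1, 2))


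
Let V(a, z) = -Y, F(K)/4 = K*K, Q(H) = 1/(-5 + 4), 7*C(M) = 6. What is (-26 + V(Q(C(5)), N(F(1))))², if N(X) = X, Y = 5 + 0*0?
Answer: 961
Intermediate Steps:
C(M) = 6/7 (C(M) = (⅐)*6 = 6/7)
Y = 5 (Y = 5 + 0 = 5)
Q(H) = -1 (Q(H) = 1/(-1) = -1)
F(K) = 4*K² (F(K) = 4*(K*K) = 4*K²)
V(a, z) = -5 (V(a, z) = -1*5 = -5)
(-26 + V(Q(C(5)), N(F(1))))² = (-26 - 5)² = (-31)² = 961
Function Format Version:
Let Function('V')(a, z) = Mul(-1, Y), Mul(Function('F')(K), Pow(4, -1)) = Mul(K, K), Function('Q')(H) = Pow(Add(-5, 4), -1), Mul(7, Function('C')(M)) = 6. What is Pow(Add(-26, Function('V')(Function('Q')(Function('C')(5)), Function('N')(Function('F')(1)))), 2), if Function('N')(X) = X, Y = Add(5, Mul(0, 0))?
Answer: 961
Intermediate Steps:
Function('C')(M) = Rational(6, 7) (Function('C')(M) = Mul(Rational(1, 7), 6) = Rational(6, 7))
Y = 5 (Y = Add(5, 0) = 5)
Function('Q')(H) = -1 (Function('Q')(H) = Pow(-1, -1) = -1)
Function('F')(K) = Mul(4, Pow(K, 2)) (Function('F')(K) = Mul(4, Mul(K, K)) = Mul(4, Pow(K, 2)))
Function('V')(a, z) = -5 (Function('V')(a, z) = Mul(-1, 5) = -5)
Pow(Add(-26, Function('V')(Function('Q')(Function('C')(5)), Function('N')(Function('F')(1)))), 2) = Pow(Add(-26, -5), 2) = Pow(-31, 2) = 961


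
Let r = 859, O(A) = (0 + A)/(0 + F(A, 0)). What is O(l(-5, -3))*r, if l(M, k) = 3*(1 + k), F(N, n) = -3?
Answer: 1718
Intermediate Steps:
l(M, k) = 3 + 3*k
O(A) = -A/3 (O(A) = (0 + A)/(0 - 3) = A/(-3) = A*(-⅓) = -A/3)
O(l(-5, -3))*r = -(3 + 3*(-3))/3*859 = -(3 - 9)/3*859 = -⅓*(-6)*859 = 2*859 = 1718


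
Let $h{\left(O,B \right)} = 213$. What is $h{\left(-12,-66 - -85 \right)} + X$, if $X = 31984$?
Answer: $32197$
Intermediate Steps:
$h{\left(-12,-66 - -85 \right)} + X = 213 + 31984 = 32197$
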